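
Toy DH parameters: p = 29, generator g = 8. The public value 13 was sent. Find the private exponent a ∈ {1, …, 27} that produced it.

Try successive powers of 8 modulo 29:
8^1 ≡ 8
8^2 ≡ 6
8^3 ≡ 19
8^4 ≡ 7
8^5 ≡ 27
8^6 ≡ 13
Found: a = 6.

6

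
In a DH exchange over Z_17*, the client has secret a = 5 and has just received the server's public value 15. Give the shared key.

Shared key K = 15^5 mod 17.
15^1 ≡ 15 (mod 17)
15^2 = (15^1)^2 ≡ 15^2 = 225 ≡ 4 (mod 17)
15^4 = (15^2)^2 ≡ 4^2 = 16 ≡ 16 (mod 17)
15^5 = 15^4 · 15^1 ≡ 16 · 15 ≡ 2 (mod 17).

2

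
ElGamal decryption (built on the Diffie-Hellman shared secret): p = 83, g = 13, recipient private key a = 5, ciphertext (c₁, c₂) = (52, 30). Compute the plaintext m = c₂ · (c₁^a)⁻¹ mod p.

Shared mask s = c₁^a mod p = 52^5 mod 83.
52^1 ≡ 52 (mod 83)
52^2 = (52^1)^2 ≡ 52^2 = 2704 ≡ 48 (mod 83)
52^4 = (52^2)^2 ≡ 48^2 = 2304 ≡ 63 (mod 83)
52^5 = 52^4 · 52^1 ≡ 63 · 52 ≡ 39 (mod 83).
So s = 39; s⁻¹ ≡ 66 (mod 83).
m = c₂ · s⁻¹ mod 83 = 30 · 66 mod 83 = 71.

71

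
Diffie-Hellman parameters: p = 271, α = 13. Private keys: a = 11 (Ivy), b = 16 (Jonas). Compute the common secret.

248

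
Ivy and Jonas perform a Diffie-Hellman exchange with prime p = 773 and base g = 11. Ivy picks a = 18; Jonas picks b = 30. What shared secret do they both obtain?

275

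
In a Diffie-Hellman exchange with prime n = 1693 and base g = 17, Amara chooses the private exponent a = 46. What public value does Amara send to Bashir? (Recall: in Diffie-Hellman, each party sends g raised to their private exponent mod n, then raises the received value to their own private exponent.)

Public value = 17^46 mod 1693.
17^1 ≡ 17 (mod 1693)
17^2 = (17^1)^2 ≡ 17^2 = 289 ≡ 289 (mod 1693)
17^4 = (17^2)^2 ≡ 289^2 = 83521 ≡ 564 (mod 1693)
17^8 = (17^4)^2 ≡ 564^2 = 318096 ≡ 1505 (mod 1693)
17^16 = (17^8)^2 ≡ 1505^2 = 2265025 ≡ 1484 (mod 1693)
17^32 = (17^16)^2 ≡ 1484^2 = 2202256 ≡ 1356 (mod 1693)
17^46 = 17^32 · 17^8 · 17^4 · 17^2 ≡ 1356 · 1505 · 564 · 289 ≡ 1099 (mod 1693).

1099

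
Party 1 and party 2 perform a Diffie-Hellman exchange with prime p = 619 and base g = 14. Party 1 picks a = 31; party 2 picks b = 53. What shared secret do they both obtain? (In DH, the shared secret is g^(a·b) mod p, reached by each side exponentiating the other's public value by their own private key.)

434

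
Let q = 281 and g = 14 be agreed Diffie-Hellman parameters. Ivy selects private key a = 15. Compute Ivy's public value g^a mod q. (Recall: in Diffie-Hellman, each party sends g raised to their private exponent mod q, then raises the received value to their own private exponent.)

124

Public value = 14^15 mod 281.
14^1 ≡ 14 (mod 281)
14^2 = (14^1)^2 ≡ 14^2 = 196 ≡ 196 (mod 281)
14^4 = (14^2)^2 ≡ 196^2 = 38416 ≡ 200 (mod 281)
14^8 = (14^4)^2 ≡ 200^2 = 40000 ≡ 98 (mod 281)
14^15 = 14^8 · 14^4 · 14^2 · 14^1 ≡ 98 · 200 · 196 · 14 ≡ 124 (mod 281).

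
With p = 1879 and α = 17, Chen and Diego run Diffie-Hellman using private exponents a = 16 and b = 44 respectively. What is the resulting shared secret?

57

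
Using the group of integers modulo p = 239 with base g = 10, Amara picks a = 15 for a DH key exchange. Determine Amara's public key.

Public value = 10^{15} \pmod{239}.
10^1 ≡ 10 (mod 239)
10^2 = (10^1)^2 ≡ 10^2 = 100 ≡ 100 (mod 239)
10^4 = (10^2)^2 ≡ 100^2 = 10000 ≡ 201 (mod 239)
10^8 = (10^4)^2 ≡ 201^2 = 40401 ≡ 10 (mod 239)
10^15 = 10^8 · 10^4 · 10^2 · 10^1 ≡ 10 · 201 · 100 · 10 ≡ 10 (mod 239).

10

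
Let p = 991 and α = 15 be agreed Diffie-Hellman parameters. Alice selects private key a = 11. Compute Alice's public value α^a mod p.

Public value = 15^11 mod 991.
15^1 ≡ 15 (mod 991)
15^2 = (15^1)^2 ≡ 15^2 = 225 ≡ 225 (mod 991)
15^4 = (15^2)^2 ≡ 225^2 = 50625 ≡ 84 (mod 991)
15^8 = (15^4)^2 ≡ 84^2 = 7056 ≡ 119 (mod 991)
15^11 = 15^8 · 15^2 · 15^1 ≡ 119 · 225 · 15 ≡ 270 (mod 991).

270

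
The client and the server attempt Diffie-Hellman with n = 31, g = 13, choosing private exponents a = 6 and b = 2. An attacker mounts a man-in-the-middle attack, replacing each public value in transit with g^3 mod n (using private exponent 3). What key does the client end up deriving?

4

The client receives an attacker's public value M = 13^3 mod 31 instead of the honest one.
13^1 ≡ 13 (mod 31)
13^2 = (13^1)^2 ≡ 13^2 = 169 ≡ 14 (mod 31)
13^3 = 13^2 · 13^1 ≡ 14 · 13 ≡ 27 (mod 31).
So M = 27. The client computes K = M^6 mod 31.
27^1 ≡ 27 (mod 31)
27^2 = (27^1)^2 ≡ 27^2 = 729 ≡ 16 (mod 31)
27^4 = (27^2)^2 ≡ 16^2 = 256 ≡ 8 (mod 31)
27^6 = 27^4 · 27^2 ≡ 8 · 16 ≡ 4 (mod 31).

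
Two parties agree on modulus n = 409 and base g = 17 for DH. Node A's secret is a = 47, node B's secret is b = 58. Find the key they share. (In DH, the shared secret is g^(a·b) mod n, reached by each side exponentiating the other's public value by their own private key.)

Node A sends A = g^a mod n = 17^47 mod 409.
17^1 ≡ 17 (mod 409)
17^2 = (17^1)^2 ≡ 17^2 = 289 ≡ 289 (mod 409)
17^4 = (17^2)^2 ≡ 289^2 = 83521 ≡ 85 (mod 409)
17^8 = (17^4)^2 ≡ 85^2 = 7225 ≡ 272 (mod 409)
17^16 = (17^8)^2 ≡ 272^2 = 73984 ≡ 364 (mod 409)
17^32 = (17^16)^2 ≡ 364^2 = 132496 ≡ 389 (mod 409)
17^47 = 17^32 · 17^8 · 17^4 · 17^2 · 17^1 ≡ 389 · 272 · 85 · 289 · 17 ≡ 77 (mod 409).
So A = 77. Node B then computes K = A^b mod n = 77^58 mod 409.
77^1 ≡ 77 (mod 409)
77^2 = (77^1)^2 ≡ 77^2 = 5929 ≡ 203 (mod 409)
77^4 = (77^2)^2 ≡ 203^2 = 41209 ≡ 309 (mod 409)
77^8 = (77^4)^2 ≡ 309^2 = 95481 ≡ 184 (mod 409)
77^16 = (77^8)^2 ≡ 184^2 = 33856 ≡ 318 (mod 409)
77^32 = (77^16)^2 ≡ 318^2 = 101124 ≡ 101 (mod 409)
77^58 = 77^32 · 77^16 · 77^8 · 77^2 ≡ 101 · 318 · 184 · 203 ≡ 98 (mod 409).

98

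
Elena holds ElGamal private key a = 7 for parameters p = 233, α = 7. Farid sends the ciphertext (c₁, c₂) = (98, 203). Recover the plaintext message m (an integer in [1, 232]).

Shared mask s = c₁^a mod p = 98^7 mod 233.
98^1 ≡ 98 (mod 233)
98^2 = (98^1)^2 ≡ 98^2 = 9604 ≡ 51 (mod 233)
98^4 = (98^2)^2 ≡ 51^2 = 2601 ≡ 38 (mod 233)
98^7 = 98^4 · 98^2 · 98^1 ≡ 38 · 51 · 98 ≡ 29 (mod 233).
So s = 29; s⁻¹ ≡ 225 (mod 233).
m = c₂ · s⁻¹ mod 233 = 203 · 225 mod 233 = 7.

7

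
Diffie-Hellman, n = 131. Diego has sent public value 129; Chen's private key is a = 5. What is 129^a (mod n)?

Shared key K = 129^5 mod 131.
129^1 ≡ 129 (mod 131)
129^2 = (129^1)^2 ≡ 129^2 = 16641 ≡ 4 (mod 131)
129^4 = (129^2)^2 ≡ 4^2 = 16 ≡ 16 (mod 131)
129^5 = 129^4 · 129^1 ≡ 16 · 129 ≡ 99 (mod 131).

99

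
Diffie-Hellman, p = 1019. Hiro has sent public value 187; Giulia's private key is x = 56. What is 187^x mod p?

312

Shared key K = 187^56 mod 1019.
187^1 ≡ 187 (mod 1019)
187^2 = (187^1)^2 ≡ 187^2 = 34969 ≡ 323 (mod 1019)
187^4 = (187^2)^2 ≡ 323^2 = 104329 ≡ 391 (mod 1019)
187^8 = (187^4)^2 ≡ 391^2 = 152881 ≡ 31 (mod 1019)
187^16 = (187^8)^2 ≡ 31^2 = 961 ≡ 961 (mod 1019)
187^32 = (187^16)^2 ≡ 961^2 = 923521 ≡ 307 (mod 1019)
187^56 = 187^32 · 187^16 · 187^8 ≡ 307 · 961 · 31 ≡ 312 (mod 1019).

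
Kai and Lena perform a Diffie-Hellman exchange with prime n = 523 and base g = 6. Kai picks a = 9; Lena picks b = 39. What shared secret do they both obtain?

408

Kai sends A = g^a mod n = 6^9 mod 523.
6^1 ≡ 6 (mod 523)
6^2 = (6^1)^2 ≡ 6^2 = 36 ≡ 36 (mod 523)
6^4 = (6^2)^2 ≡ 36^2 = 1296 ≡ 250 (mod 523)
6^8 = (6^4)^2 ≡ 250^2 = 62500 ≡ 263 (mod 523)
6^9 = 6^8 · 6^1 ≡ 263 · 6 ≡ 9 (mod 523).
So A = 9. Lena then computes K = A^b mod n = 9^39 mod 523.
9^1 ≡ 9 (mod 523)
9^2 = (9^1)^2 ≡ 9^2 = 81 ≡ 81 (mod 523)
9^4 = (9^2)^2 ≡ 81^2 = 6561 ≡ 285 (mod 523)
9^8 = (9^4)^2 ≡ 285^2 = 81225 ≡ 160 (mod 523)
9^16 = (9^8)^2 ≡ 160^2 = 25600 ≡ 496 (mod 523)
9^32 = (9^16)^2 ≡ 496^2 = 246016 ≡ 206 (mod 523)
9^39 = 9^32 · 9^4 · 9^2 · 9^1 ≡ 206 · 285 · 81 · 9 ≡ 408 (mod 523).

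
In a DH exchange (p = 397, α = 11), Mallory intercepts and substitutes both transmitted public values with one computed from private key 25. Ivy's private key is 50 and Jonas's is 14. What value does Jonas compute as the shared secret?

Jonas receives Mallory's public value M = 11^25 mod 397 instead of the honest one.
11^1 ≡ 11 (mod 397)
11^2 = (11^1)^2 ≡ 11^2 = 121 ≡ 121 (mod 397)
11^4 = (11^2)^2 ≡ 121^2 = 14641 ≡ 349 (mod 397)
11^8 = (11^4)^2 ≡ 349^2 = 121801 ≡ 319 (mod 397)
11^16 = (11^8)^2 ≡ 319^2 = 101761 ≡ 129 (mod 397)
11^25 = 11^16 · 11^8 · 11^1 ≡ 129 · 319 · 11 ≡ 81 (mod 397).
So M = 81. Jonas computes K = M^14 mod 397.
81^1 ≡ 81 (mod 397)
81^2 = (81^1)^2 ≡ 81^2 = 6561 ≡ 209 (mod 397)
81^4 = (81^2)^2 ≡ 209^2 = 43681 ≡ 11 (mod 397)
81^8 = (81^4)^2 ≡ 11^2 = 121 ≡ 121 (mod 397)
81^14 = 81^8 · 81^4 · 81^2 ≡ 121 · 11 · 209 ≡ 279 (mod 397).

279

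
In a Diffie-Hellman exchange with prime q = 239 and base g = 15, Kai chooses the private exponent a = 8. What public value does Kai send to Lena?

176

Public value = 15^8 mod 239.
15^1 ≡ 15 (mod 239)
15^2 = (15^1)^2 ≡ 15^2 = 225 ≡ 225 (mod 239)
15^4 = (15^2)^2 ≡ 225^2 = 50625 ≡ 196 (mod 239)
15^8 = (15^4)^2 ≡ 196^2 = 38416 ≡ 176 (mod 239)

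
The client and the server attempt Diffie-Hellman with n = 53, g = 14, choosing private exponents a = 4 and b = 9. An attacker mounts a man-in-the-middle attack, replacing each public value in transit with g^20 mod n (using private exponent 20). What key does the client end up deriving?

16

The client receives an attacker's public value M = 14^20 mod 53 instead of the honest one.
14^1 ≡ 14 (mod 53)
14^2 = (14^1)^2 ≡ 14^2 = 196 ≡ 37 (mod 53)
14^4 = (14^2)^2 ≡ 37^2 = 1369 ≡ 44 (mod 53)
14^8 = (14^4)^2 ≡ 44^2 = 1936 ≡ 28 (mod 53)
14^16 = (14^8)^2 ≡ 28^2 = 784 ≡ 42 (mod 53)
14^20 = 14^16 · 14^4 ≡ 42 · 44 ≡ 46 (mod 53).
So M = 46. The client computes K = M^4 mod 53.
46^1 ≡ 46 (mod 53)
46^2 = (46^1)^2 ≡ 46^2 = 2116 ≡ 49 (mod 53)
46^4 = (46^2)^2 ≡ 49^2 = 2401 ≡ 16 (mod 53)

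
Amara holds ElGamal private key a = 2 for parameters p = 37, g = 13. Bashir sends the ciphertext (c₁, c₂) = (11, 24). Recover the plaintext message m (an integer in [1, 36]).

Shared mask s = c₁^a mod p = 11^2 mod 37.
11^1 ≡ 11 (mod 37)
11^2 = (11^1)^2 ≡ 11^2 = 121 ≡ 10 (mod 37)
So s = 10; s⁻¹ ≡ 26 (mod 37).
m = c₂ · s⁻¹ mod 37 = 24 · 26 mod 37 = 32.

32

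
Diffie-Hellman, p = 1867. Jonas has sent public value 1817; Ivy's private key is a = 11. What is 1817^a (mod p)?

Shared key K = 1817^11 mod 1867.
1817^1 ≡ 1817 (mod 1867)
1817^2 = (1817^1)^2 ≡ 1817^2 = 3301489 ≡ 633 (mod 1867)
1817^4 = (1817^2)^2 ≡ 633^2 = 400689 ≡ 1151 (mod 1867)
1817^8 = (1817^4)^2 ≡ 1151^2 = 1324801 ≡ 1098 (mod 1867)
1817^11 = 1817^8 · 1817^2 · 1817^1 ≡ 1098 · 633 · 1817 ≡ 638 (mod 1867).

638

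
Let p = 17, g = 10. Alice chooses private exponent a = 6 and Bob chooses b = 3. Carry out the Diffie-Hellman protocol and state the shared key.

15

Alice sends A = g^a mod p = 10^6 mod 17.
10^1 ≡ 10 (mod 17)
10^2 = (10^1)^2 ≡ 10^2 = 100 ≡ 15 (mod 17)
10^4 = (10^2)^2 ≡ 15^2 = 225 ≡ 4 (mod 17)
10^6 = 10^4 · 10^2 ≡ 4 · 15 ≡ 9 (mod 17).
So A = 9. Bob then computes K = A^b mod p = 9^3 mod 17.
9^1 ≡ 9 (mod 17)
9^2 = (9^1)^2 ≡ 9^2 = 81 ≡ 13 (mod 17)
9^3 = 9^2 · 9^1 ≡ 13 · 9 ≡ 15 (mod 17).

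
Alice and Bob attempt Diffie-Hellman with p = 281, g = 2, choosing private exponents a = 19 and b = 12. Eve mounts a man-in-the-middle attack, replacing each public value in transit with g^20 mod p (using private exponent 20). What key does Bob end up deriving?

Bob receives Eve's public value M = 2^20 mod 281 instead of the honest one.
2^1 ≡ 2 (mod 281)
2^2 = (2^1)^2 ≡ 2^2 = 4 ≡ 4 (mod 281)
2^4 = (2^2)^2 ≡ 4^2 = 16 ≡ 16 (mod 281)
2^8 = (2^4)^2 ≡ 16^2 = 256 ≡ 256 (mod 281)
2^16 = (2^8)^2 ≡ 256^2 = 65536 ≡ 63 (mod 281)
2^20 = 2^16 · 2^4 ≡ 63 · 16 ≡ 165 (mod 281).
So M = 165. Bob computes K = M^12 mod 281.
165^1 ≡ 165 (mod 281)
165^2 = (165^1)^2 ≡ 165^2 = 27225 ≡ 249 (mod 281)
165^4 = (165^2)^2 ≡ 249^2 = 62001 ≡ 181 (mod 281)
165^8 = (165^4)^2 ≡ 181^2 = 32761 ≡ 165 (mod 281)
165^12 = 165^8 · 165^4 ≡ 165 · 181 ≡ 79 (mod 281).

79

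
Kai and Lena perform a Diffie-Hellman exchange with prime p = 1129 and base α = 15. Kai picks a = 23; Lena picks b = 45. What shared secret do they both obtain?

969

Lena sends B = α^b mod p = 15^45 mod 1129.
15^1 ≡ 15 (mod 1129)
15^2 = (15^1)^2 ≡ 15^2 = 225 ≡ 225 (mod 1129)
15^4 = (15^2)^2 ≡ 225^2 = 50625 ≡ 949 (mod 1129)
15^8 = (15^4)^2 ≡ 949^2 = 900601 ≡ 788 (mod 1129)
15^16 = (15^8)^2 ≡ 788^2 = 620944 ≡ 1123 (mod 1129)
15^32 = (15^16)^2 ≡ 1123^2 = 1261129 ≡ 36 (mod 1129)
15^45 = 15^32 · 15^8 · 15^4 · 15^1 ≡ 36 · 788 · 949 · 15 ≡ 18 (mod 1129).
So B = 18. Kai then computes K = B^a mod p = 18^23 mod 1129.
18^1 ≡ 18 (mod 1129)
18^2 = (18^1)^2 ≡ 18^2 = 324 ≡ 324 (mod 1129)
18^4 = (18^2)^2 ≡ 324^2 = 104976 ≡ 1108 (mod 1129)
18^8 = (18^4)^2 ≡ 1108^2 = 1227664 ≡ 441 (mod 1129)
18^16 = (18^8)^2 ≡ 441^2 = 194481 ≡ 293 (mod 1129)
18^23 = 18^16 · 18^4 · 18^2 · 18^1 ≡ 293 · 1108 · 324 · 18 ≡ 969 (mod 1129).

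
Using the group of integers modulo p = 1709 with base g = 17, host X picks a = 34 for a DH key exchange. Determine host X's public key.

Public value = 17^34 (mod 1709).
17^1 ≡ 17 (mod 1709)
17^2 = (17^1)^2 ≡ 17^2 = 289 ≡ 289 (mod 1709)
17^4 = (17^2)^2 ≡ 289^2 = 83521 ≡ 1489 (mod 1709)
17^8 = (17^4)^2 ≡ 1489^2 = 2217121 ≡ 548 (mod 1709)
17^16 = (17^8)^2 ≡ 548^2 = 300304 ≡ 1229 (mod 1709)
17^32 = (17^16)^2 ≡ 1229^2 = 1510441 ≡ 1394 (mod 1709)
17^34 = 17^32 · 17^2 ≡ 1394 · 289 ≡ 1251 (mod 1709).

1251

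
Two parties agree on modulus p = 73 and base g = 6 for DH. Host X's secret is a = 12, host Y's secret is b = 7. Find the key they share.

Host X sends A = g^a mod p = 6^12 mod 73.
6^1 ≡ 6 (mod 73)
6^2 = (6^1)^2 ≡ 6^2 = 36 ≡ 36 (mod 73)
6^4 = (6^2)^2 ≡ 36^2 = 1296 ≡ 55 (mod 73)
6^8 = (6^4)^2 ≡ 55^2 = 3025 ≡ 32 (mod 73)
6^12 = 6^8 · 6^4 ≡ 32 · 55 ≡ 8 (mod 73).
So A = 8. Host Y then computes K = A^b mod p = 8^7 mod 73.
8^1 ≡ 8 (mod 73)
8^2 = (8^1)^2 ≡ 8^2 = 64 ≡ 64 (mod 73)
8^4 = (8^2)^2 ≡ 64^2 = 4096 ≡ 8 (mod 73)
8^7 = 8^4 · 8^2 · 8^1 ≡ 8 · 64 · 8 ≡ 8 (mod 73).

8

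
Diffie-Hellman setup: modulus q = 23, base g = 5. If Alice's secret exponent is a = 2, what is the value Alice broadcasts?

2

Public value = 5^2 (mod 23).
5^1 ≡ 5 (mod 23)
5^2 = (5^1)^2 ≡ 5^2 = 25 ≡ 2 (mod 23)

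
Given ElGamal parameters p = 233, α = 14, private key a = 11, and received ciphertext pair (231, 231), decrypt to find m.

38

Shared mask s = c₁^a mod p = 231^11 mod 233.
231^1 ≡ 231 (mod 233)
231^2 = (231^1)^2 ≡ 231^2 = 53361 ≡ 4 (mod 233)
231^4 = (231^2)^2 ≡ 4^2 = 16 ≡ 16 (mod 233)
231^8 = (231^4)^2 ≡ 16^2 = 256 ≡ 23 (mod 233)
231^11 = 231^8 · 231^2 · 231^1 ≡ 23 · 4 · 231 ≡ 49 (mod 233).
So s = 49; s⁻¹ ≡ 214 (mod 233).
m = c₂ · s⁻¹ mod 233 = 231 · 214 mod 233 = 38.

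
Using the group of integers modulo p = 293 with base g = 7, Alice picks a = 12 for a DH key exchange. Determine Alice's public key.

Public value = 7^12 mod 293.
7^1 ≡ 7 (mod 293)
7^2 = (7^1)^2 ≡ 7^2 = 49 ≡ 49 (mod 293)
7^4 = (7^2)^2 ≡ 49^2 = 2401 ≡ 57 (mod 293)
7^8 = (7^4)^2 ≡ 57^2 = 3249 ≡ 26 (mod 293)
7^12 = 7^8 · 7^4 ≡ 26 · 57 ≡ 17 (mod 293).

17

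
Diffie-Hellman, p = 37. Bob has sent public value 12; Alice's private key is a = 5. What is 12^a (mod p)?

Shared key K = 12^5 mod 37.
12^1 ≡ 12 (mod 37)
12^2 = (12^1)^2 ≡ 12^2 = 144 ≡ 33 (mod 37)
12^4 = (12^2)^2 ≡ 33^2 = 1089 ≡ 16 (mod 37)
12^5 = 12^4 · 12^1 ≡ 16 · 12 ≡ 7 (mod 37).

7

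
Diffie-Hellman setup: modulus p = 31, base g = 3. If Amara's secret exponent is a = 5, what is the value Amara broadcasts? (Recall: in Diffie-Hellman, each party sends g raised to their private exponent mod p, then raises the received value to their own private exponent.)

Public value = 3^5 mod 31.
3^1 ≡ 3 (mod 31)
3^2 = (3^1)^2 ≡ 3^2 = 9 ≡ 9 (mod 31)
3^4 = (3^2)^2 ≡ 9^2 = 81 ≡ 19 (mod 31)
3^5 = 3^4 · 3^1 ≡ 19 · 3 ≡ 26 (mod 31).

26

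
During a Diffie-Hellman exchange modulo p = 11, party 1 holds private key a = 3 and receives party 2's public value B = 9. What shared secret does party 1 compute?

3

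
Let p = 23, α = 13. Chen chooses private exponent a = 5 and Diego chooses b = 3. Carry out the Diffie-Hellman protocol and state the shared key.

Chen sends A = α^a mod p = 13^5 mod 23.
13^1 ≡ 13 (mod 23)
13^2 = (13^1)^2 ≡ 13^2 = 169 ≡ 8 (mod 23)
13^4 = (13^2)^2 ≡ 8^2 = 64 ≡ 18 (mod 23)
13^5 = 13^4 · 13^1 ≡ 18 · 13 ≡ 4 (mod 23).
So A = 4. Diego then computes K = A^b mod p = 4^3 mod 23.
4^1 ≡ 4 (mod 23)
4^2 = (4^1)^2 ≡ 4^2 = 16 ≡ 16 (mod 23)
4^3 = 4^2 · 4^1 ≡ 16 · 4 ≡ 18 (mod 23).

18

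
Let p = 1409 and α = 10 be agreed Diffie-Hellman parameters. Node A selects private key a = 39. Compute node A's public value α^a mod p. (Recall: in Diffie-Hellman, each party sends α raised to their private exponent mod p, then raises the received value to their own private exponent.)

Public value = 10^39 mod 1409.
10^1 ≡ 10 (mod 1409)
10^2 = (10^1)^2 ≡ 10^2 = 100 ≡ 100 (mod 1409)
10^4 = (10^2)^2 ≡ 100^2 = 10000 ≡ 137 (mod 1409)
10^8 = (10^4)^2 ≡ 137^2 = 18769 ≡ 452 (mod 1409)
10^16 = (10^8)^2 ≡ 452^2 = 204304 ≡ 1408 (mod 1409)
10^32 = (10^16)^2 ≡ 1408^2 = 1982464 ≡ 1 (mod 1409)
10^39 = 10^32 · 10^4 · 10^2 · 10^1 ≡ 1 · 137 · 100 · 10 ≡ 327 (mod 1409).

327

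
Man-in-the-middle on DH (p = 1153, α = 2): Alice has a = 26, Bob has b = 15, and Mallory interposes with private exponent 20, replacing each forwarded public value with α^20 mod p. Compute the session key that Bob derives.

637

Bob receives Mallory's public value M = 2^20 mod 1153 instead of the honest one.
2^1 ≡ 2 (mod 1153)
2^2 = (2^1)^2 ≡ 2^2 = 4 ≡ 4 (mod 1153)
2^4 = (2^2)^2 ≡ 4^2 = 16 ≡ 16 (mod 1153)
2^8 = (2^4)^2 ≡ 16^2 = 256 ≡ 256 (mod 1153)
2^16 = (2^8)^2 ≡ 256^2 = 65536 ≡ 968 (mod 1153)
2^20 = 2^16 · 2^4 ≡ 968 · 16 ≡ 499 (mod 1153).
So M = 499. Bob computes K = M^15 mod 1153.
499^1 ≡ 499 (mod 1153)
499^2 = (499^1)^2 ≡ 499^2 = 249001 ≡ 1106 (mod 1153)
499^4 = (499^2)^2 ≡ 1106^2 = 1223236 ≡ 1056 (mod 1153)
499^8 = (499^4)^2 ≡ 1056^2 = 1115136 ≡ 185 (mod 1153)
499^15 = 499^8 · 499^4 · 499^2 · 499^1 ≡ 185 · 1056 · 1106 · 499 ≡ 637 (mod 1153).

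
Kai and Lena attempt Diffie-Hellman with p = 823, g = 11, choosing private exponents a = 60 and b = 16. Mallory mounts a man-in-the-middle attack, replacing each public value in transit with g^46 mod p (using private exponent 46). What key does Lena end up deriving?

Lena receives Mallory's public value M = 11^46 mod 823 instead of the honest one.
11^1 ≡ 11 (mod 823)
11^2 = (11^1)^2 ≡ 11^2 = 121 ≡ 121 (mod 823)
11^4 = (11^2)^2 ≡ 121^2 = 14641 ≡ 650 (mod 823)
11^8 = (11^4)^2 ≡ 650^2 = 422500 ≡ 301 (mod 823)
11^16 = (11^8)^2 ≡ 301^2 = 90601 ≡ 71 (mod 823)
11^32 = (11^16)^2 ≡ 71^2 = 5041 ≡ 103 (mod 823)
11^46 = 11^32 · 11^8 · 11^4 · 11^2 ≡ 103 · 301 · 650 · 121 ≡ 727 (mod 823).
So M = 727. Lena computes K = M^16 mod 823.
727^1 ≡ 727 (mod 823)
727^2 = (727^1)^2 ≡ 727^2 = 528529 ≡ 163 (mod 823)
727^4 = (727^2)^2 ≡ 163^2 = 26569 ≡ 233 (mod 823)
727^8 = (727^4)^2 ≡ 233^2 = 54289 ≡ 794 (mod 823)
727^16 = (727^8)^2 ≡ 794^2 = 630436 ≡ 18 (mod 823)

18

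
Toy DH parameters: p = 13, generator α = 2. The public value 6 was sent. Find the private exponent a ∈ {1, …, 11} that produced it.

Try successive powers of 2 modulo 13:
2^1 ≡ 2
2^2 ≡ 4
2^3 ≡ 8
2^4 ≡ 3
2^5 ≡ 6
Found: a = 5.

5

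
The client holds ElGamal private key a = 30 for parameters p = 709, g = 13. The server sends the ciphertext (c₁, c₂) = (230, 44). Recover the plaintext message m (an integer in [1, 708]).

82

Shared mask s = c₁^a mod p = 230^30 mod 709.
230^1 ≡ 230 (mod 709)
230^2 = (230^1)^2 ≡ 230^2 = 52900 ≡ 434 (mod 709)
230^4 = (230^2)^2 ≡ 434^2 = 188356 ≡ 471 (mod 709)
230^8 = (230^4)^2 ≡ 471^2 = 221841 ≡ 633 (mod 709)
230^16 = (230^8)^2 ≡ 633^2 = 400689 ≡ 104 (mod 709)
230^30 = 230^16 · 230^8 · 230^4 · 230^2 ≡ 104 · 633 · 471 · 434 ≡ 87 (mod 709).
So s = 87; s⁻¹ ≡ 163 (mod 709).
m = c₂ · s⁻¹ mod 709 = 44 · 163 mod 709 = 82.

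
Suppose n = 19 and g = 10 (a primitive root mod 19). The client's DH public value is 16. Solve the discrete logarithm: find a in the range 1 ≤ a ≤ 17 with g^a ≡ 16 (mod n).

14

Try successive powers of 10 modulo 19:
10^1 ≡ 10
10^2 ≡ 5
10^3 ≡ 12
10^4 ≡ 6
10^5 ≡ 3
10^6 ≡ 11
10^7 ≡ 15
10^8 ≡ 17
10^9 ≡ 18
10^10 ≡ 9
10^11 ≡ 14
10^12 ≡ 7
10^13 ≡ 13
10^14 ≡ 16
Found: a = 14.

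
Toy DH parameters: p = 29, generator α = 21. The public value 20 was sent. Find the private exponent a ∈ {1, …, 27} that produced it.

8

Try successive powers of 21 modulo 29:
21^1 ≡ 21
21^2 ≡ 6
21^3 ≡ 10
21^4 ≡ 7
21^5 ≡ 2
21^6 ≡ 13
21^7 ≡ 12
21^8 ≡ 20
Found: a = 8.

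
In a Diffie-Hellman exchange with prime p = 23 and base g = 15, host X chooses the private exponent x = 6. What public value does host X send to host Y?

13

Public value = 15^6 mod 23.
15^1 ≡ 15 (mod 23)
15^2 = (15^1)^2 ≡ 15^2 = 225 ≡ 18 (mod 23)
15^4 = (15^2)^2 ≡ 18^2 = 324 ≡ 2 (mod 23)
15^6 = 15^4 · 15^2 ≡ 2 · 18 ≡ 13 (mod 23).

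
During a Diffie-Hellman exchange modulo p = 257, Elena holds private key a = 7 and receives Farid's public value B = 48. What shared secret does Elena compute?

Shared key K = 48^7 mod 257.
48^1 ≡ 48 (mod 257)
48^2 = (48^1)^2 ≡ 48^2 = 2304 ≡ 248 (mod 257)
48^4 = (48^2)^2 ≡ 248^2 = 61504 ≡ 81 (mod 257)
48^7 = 48^4 · 48^2 · 48^1 ≡ 81 · 248 · 48 ≡ 217 (mod 257).

217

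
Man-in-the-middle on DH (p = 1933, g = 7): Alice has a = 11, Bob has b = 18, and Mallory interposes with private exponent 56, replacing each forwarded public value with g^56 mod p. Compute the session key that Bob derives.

950

Bob receives Mallory's public value M = 7^56 mod 1933 instead of the honest one.
7^1 ≡ 7 (mod 1933)
7^2 = (7^1)^2 ≡ 7^2 = 49 ≡ 49 (mod 1933)
7^4 = (7^2)^2 ≡ 49^2 = 2401 ≡ 468 (mod 1933)
7^8 = (7^4)^2 ≡ 468^2 = 219024 ≡ 595 (mod 1933)
7^16 = (7^8)^2 ≡ 595^2 = 354025 ≡ 286 (mod 1933)
7^32 = (7^16)^2 ≡ 286^2 = 81796 ≡ 610 (mod 1933)
7^56 = 7^32 · 7^16 · 7^8 ≡ 610 · 286 · 595 ≡ 1600 (mod 1933).
So M = 1600. Bob computes K = M^18 mod 1933.
1600^1 ≡ 1600 (mod 1933)
1600^2 = (1600^1)^2 ≡ 1600^2 = 2560000 ≡ 708 (mod 1933)
1600^4 = (1600^2)^2 ≡ 708^2 = 501264 ≡ 617 (mod 1933)
1600^8 = (1600^4)^2 ≡ 617^2 = 380689 ≡ 1821 (mod 1933)
1600^16 = (1600^8)^2 ≡ 1821^2 = 3316041 ≡ 946 (mod 1933)
1600^18 = 1600^16 · 1600^2 ≡ 946 · 708 ≡ 950 (mod 1933).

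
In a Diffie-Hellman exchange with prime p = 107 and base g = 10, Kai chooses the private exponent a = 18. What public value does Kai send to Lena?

Public value = 10^18 (mod 107).
10^1 ≡ 10 (mod 107)
10^2 = (10^1)^2 ≡ 10^2 = 100 ≡ 100 (mod 107)
10^4 = (10^2)^2 ≡ 100^2 = 10000 ≡ 49 (mod 107)
10^8 = (10^4)^2 ≡ 49^2 = 2401 ≡ 47 (mod 107)
10^16 = (10^8)^2 ≡ 47^2 = 2209 ≡ 69 (mod 107)
10^18 = 10^16 · 10^2 ≡ 69 · 100 ≡ 52 (mod 107).

52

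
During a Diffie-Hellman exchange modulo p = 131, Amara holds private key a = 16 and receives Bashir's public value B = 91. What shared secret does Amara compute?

16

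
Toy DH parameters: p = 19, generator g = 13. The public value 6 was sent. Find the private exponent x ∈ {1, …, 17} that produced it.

Try successive powers of 13 modulo 19:
13^1 ≡ 13
13^2 ≡ 17
13^3 ≡ 12
13^4 ≡ 4
13^5 ≡ 14
13^6 ≡ 11
13^7 ≡ 10
13^8 ≡ 16
13^9 ≡ 18
13^10 ≡ 6
Found: x = 10.

10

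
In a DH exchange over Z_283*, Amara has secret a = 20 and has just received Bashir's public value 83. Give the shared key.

73

Shared key K = 83^20 mod 283.
83^1 ≡ 83 (mod 283)
83^2 = (83^1)^2 ≡ 83^2 = 6889 ≡ 97 (mod 283)
83^4 = (83^2)^2 ≡ 97^2 = 9409 ≡ 70 (mod 283)
83^8 = (83^4)^2 ≡ 70^2 = 4900 ≡ 89 (mod 283)
83^16 = (83^8)^2 ≡ 89^2 = 7921 ≡ 280 (mod 283)
83^20 = 83^16 · 83^4 ≡ 280 · 70 ≡ 73 (mod 283).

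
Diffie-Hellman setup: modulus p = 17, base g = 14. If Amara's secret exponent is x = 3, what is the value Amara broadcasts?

7

Public value = 14^3 (mod 17).
14^1 ≡ 14 (mod 17)
14^2 = (14^1)^2 ≡ 14^2 = 196 ≡ 9 (mod 17)
14^3 = 14^2 · 14^1 ≡ 9 · 14 ≡ 7 (mod 17).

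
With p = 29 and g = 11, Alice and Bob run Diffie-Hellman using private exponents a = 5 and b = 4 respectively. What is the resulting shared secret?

20

Bob sends B = g^b mod p = 11^4 mod 29.
11^1 ≡ 11 (mod 29)
11^2 = (11^1)^2 ≡ 11^2 = 121 ≡ 5 (mod 29)
11^4 = (11^2)^2 ≡ 5^2 = 25 ≡ 25 (mod 29)
So B = 25. Alice then computes K = B^a mod p = 25^5 mod 29.
25^1 ≡ 25 (mod 29)
25^2 = (25^1)^2 ≡ 25^2 = 625 ≡ 16 (mod 29)
25^4 = (25^2)^2 ≡ 16^2 = 256 ≡ 24 (mod 29)
25^5 = 25^4 · 25^1 ≡ 24 · 25 ≡ 20 (mod 29).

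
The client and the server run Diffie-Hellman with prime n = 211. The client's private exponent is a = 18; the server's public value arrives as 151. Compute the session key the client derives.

Shared key K = 151^18 mod 211.
151^1 ≡ 151 (mod 211)
151^2 = (151^1)^2 ≡ 151^2 = 22801 ≡ 13 (mod 211)
151^4 = (151^2)^2 ≡ 13^2 = 169 ≡ 169 (mod 211)
151^8 = (151^4)^2 ≡ 169^2 = 28561 ≡ 76 (mod 211)
151^16 = (151^8)^2 ≡ 76^2 = 5776 ≡ 79 (mod 211)
151^18 = 151^16 · 151^2 ≡ 79 · 13 ≡ 183 (mod 211).

183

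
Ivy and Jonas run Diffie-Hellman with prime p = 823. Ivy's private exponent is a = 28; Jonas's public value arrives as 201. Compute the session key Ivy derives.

322

Shared key K = 201^28 mod 823.
201^1 ≡ 201 (mod 823)
201^2 = (201^1)^2 ≡ 201^2 = 40401 ≡ 74 (mod 823)
201^4 = (201^2)^2 ≡ 74^2 = 5476 ≡ 538 (mod 823)
201^8 = (201^4)^2 ≡ 538^2 = 289444 ≡ 571 (mod 823)
201^16 = (201^8)^2 ≡ 571^2 = 326041 ≡ 133 (mod 823)
201^28 = 201^16 · 201^8 · 201^4 ≡ 133 · 571 · 538 ≡ 322 (mod 823).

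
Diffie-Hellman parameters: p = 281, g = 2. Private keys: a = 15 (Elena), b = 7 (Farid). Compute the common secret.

280

Farid sends B = g^b mod p = 2^7 mod 281.
2^1 ≡ 2 (mod 281)
2^2 = (2^1)^2 ≡ 2^2 = 4 ≡ 4 (mod 281)
2^4 = (2^2)^2 ≡ 4^2 = 16 ≡ 16 (mod 281)
2^7 = 2^4 · 2^2 · 2^1 ≡ 16 · 4 · 2 ≡ 128 (mod 281).
So B = 128. Elena then computes K = B^a mod p = 128^15 mod 281.
128^1 ≡ 128 (mod 281)
128^2 = (128^1)^2 ≡ 128^2 = 16384 ≡ 86 (mod 281)
128^4 = (128^2)^2 ≡ 86^2 = 7396 ≡ 90 (mod 281)
128^8 = (128^4)^2 ≡ 90^2 = 8100 ≡ 232 (mod 281)
128^15 = 128^8 · 128^4 · 128^2 · 128^1 ≡ 232 · 90 · 86 · 128 ≡ 280 (mod 281).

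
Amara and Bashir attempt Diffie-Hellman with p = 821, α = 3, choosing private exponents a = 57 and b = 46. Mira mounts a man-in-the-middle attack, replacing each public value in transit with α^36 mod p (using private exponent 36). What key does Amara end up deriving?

812

Amara receives Mira's public value M = 3^36 mod 821 instead of the honest one.
3^1 ≡ 3 (mod 821)
3^2 = (3^1)^2 ≡ 3^2 = 9 ≡ 9 (mod 821)
3^4 = (3^2)^2 ≡ 9^2 = 81 ≡ 81 (mod 821)
3^8 = (3^4)^2 ≡ 81^2 = 6561 ≡ 814 (mod 821)
3^16 = (3^8)^2 ≡ 814^2 = 662596 ≡ 49 (mod 821)
3^32 = (3^16)^2 ≡ 49^2 = 2401 ≡ 759 (mod 821)
3^36 = 3^32 · 3^4 ≡ 759 · 81 ≡ 725 (mod 821).
So M = 725. Amara computes K = M^57 mod 821.
725^1 ≡ 725 (mod 821)
725^2 = (725^1)^2 ≡ 725^2 = 525625 ≡ 185 (mod 821)
725^4 = (725^2)^2 ≡ 185^2 = 34225 ≡ 564 (mod 821)
725^8 = (725^4)^2 ≡ 564^2 = 318096 ≡ 369 (mod 821)
725^16 = (725^8)^2 ≡ 369^2 = 136161 ≡ 696 (mod 821)
725^32 = (725^16)^2 ≡ 696^2 = 484416 ≡ 26 (mod 821)
725^57 = 725^32 · 725^16 · 725^8 · 725^1 ≡ 26 · 696 · 369 · 725 ≡ 812 (mod 821).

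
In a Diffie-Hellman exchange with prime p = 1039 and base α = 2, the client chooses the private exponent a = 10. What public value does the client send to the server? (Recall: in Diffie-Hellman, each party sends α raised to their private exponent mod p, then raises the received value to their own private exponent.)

1024

Public value = 2^10 mod 1039.
2^1 ≡ 2 (mod 1039)
2^2 = (2^1)^2 ≡ 2^2 = 4 ≡ 4 (mod 1039)
2^4 = (2^2)^2 ≡ 4^2 = 16 ≡ 16 (mod 1039)
2^8 = (2^4)^2 ≡ 16^2 = 256 ≡ 256 (mod 1039)
2^10 = 2^8 · 2^2 ≡ 256 · 4 ≡ 1024 (mod 1039).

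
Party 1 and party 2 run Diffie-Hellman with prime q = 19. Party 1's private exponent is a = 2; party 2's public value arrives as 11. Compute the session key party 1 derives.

7

Shared key K = 11^2 mod 19.
11^1 ≡ 11 (mod 19)
11^2 = (11^1)^2 ≡ 11^2 = 121 ≡ 7 (mod 19)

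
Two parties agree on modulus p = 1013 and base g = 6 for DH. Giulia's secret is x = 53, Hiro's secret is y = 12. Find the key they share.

373

Giulia sends A = g^x mod p = 6^53 mod 1013.
6^1 ≡ 6 (mod 1013)
6^2 = (6^1)^2 ≡ 6^2 = 36 ≡ 36 (mod 1013)
6^4 = (6^2)^2 ≡ 36^2 = 1296 ≡ 283 (mod 1013)
6^8 = (6^4)^2 ≡ 283^2 = 80089 ≡ 62 (mod 1013)
6^16 = (6^8)^2 ≡ 62^2 = 3844 ≡ 805 (mod 1013)
6^32 = (6^16)^2 ≡ 805^2 = 648025 ≡ 718 (mod 1013)
6^53 = 6^32 · 6^16 · 6^4 · 6^1 ≡ 718 · 805 · 283 · 6 ≡ 204 (mod 1013).
So A = 204. Hiro then computes K = A^y mod p = 204^12 mod 1013.
204^1 ≡ 204 (mod 1013)
204^2 = (204^1)^2 ≡ 204^2 = 41616 ≡ 83 (mod 1013)
204^4 = (204^2)^2 ≡ 83^2 = 6889 ≡ 811 (mod 1013)
204^8 = (204^4)^2 ≡ 811^2 = 657721 ≡ 284 (mod 1013)
204^12 = 204^8 · 204^4 ≡ 284 · 811 ≡ 373 (mod 1013).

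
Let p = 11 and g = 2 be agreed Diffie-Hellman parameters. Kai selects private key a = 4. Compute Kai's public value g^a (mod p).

5

Public value = 2^4 (mod 11).
2^1 ≡ 2 (mod 11)
2^2 = (2^1)^2 ≡ 2^2 = 4 ≡ 4 (mod 11)
2^4 = (2^2)^2 ≡ 4^2 = 16 ≡ 5 (mod 11)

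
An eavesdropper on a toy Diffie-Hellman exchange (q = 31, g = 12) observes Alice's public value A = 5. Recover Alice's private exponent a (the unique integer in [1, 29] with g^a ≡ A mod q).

20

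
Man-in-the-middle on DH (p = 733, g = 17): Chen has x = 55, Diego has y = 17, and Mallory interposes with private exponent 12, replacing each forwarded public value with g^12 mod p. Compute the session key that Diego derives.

543

Diego receives Mallory's public value M = 17^12 mod 733 instead of the honest one.
17^1 ≡ 17 (mod 733)
17^2 = (17^1)^2 ≡ 17^2 = 289 ≡ 289 (mod 733)
17^4 = (17^2)^2 ≡ 289^2 = 83521 ≡ 692 (mod 733)
17^8 = (17^4)^2 ≡ 692^2 = 478864 ≡ 215 (mod 733)
17^12 = 17^8 · 17^4 ≡ 215 · 692 ≡ 714 (mod 733).
So M = 714. Diego computes K = M^17 mod 733.
714^1 ≡ 714 (mod 733)
714^2 = (714^1)^2 ≡ 714^2 = 509796 ≡ 361 (mod 733)
714^4 = (714^2)^2 ≡ 361^2 = 130321 ≡ 580 (mod 733)
714^8 = (714^4)^2 ≡ 580^2 = 336400 ≡ 686 (mod 733)
714^16 = (714^8)^2 ≡ 686^2 = 470596 ≡ 10 (mod 733)
714^17 = 714^16 · 714^1 ≡ 10 · 714 ≡ 543 (mod 733).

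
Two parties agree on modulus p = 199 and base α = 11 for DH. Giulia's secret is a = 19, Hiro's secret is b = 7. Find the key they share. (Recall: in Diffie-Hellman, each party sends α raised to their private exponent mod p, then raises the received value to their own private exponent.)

11

Giulia sends A = α^a mod p = 11^19 mod 199.
11^1 ≡ 11 (mod 199)
11^2 = (11^1)^2 ≡ 11^2 = 121 ≡ 121 (mod 199)
11^4 = (11^2)^2 ≡ 121^2 = 14641 ≡ 114 (mod 199)
11^8 = (11^4)^2 ≡ 114^2 = 12996 ≡ 61 (mod 199)
11^16 = (11^8)^2 ≡ 61^2 = 3721 ≡ 139 (mod 199)
11^19 = 11^16 · 11^2 · 11^1 ≡ 139 · 121 · 11 ≡ 138 (mod 199).
So A = 138. Hiro then computes K = A^b mod p = 138^7 mod 199.
138^1 ≡ 138 (mod 199)
138^2 = (138^1)^2 ≡ 138^2 = 19044 ≡ 139 (mod 199)
138^4 = (138^2)^2 ≡ 139^2 = 19321 ≡ 18 (mod 199)
138^7 = 138^4 · 138^2 · 138^1 ≡ 18 · 139 · 138 ≡ 11 (mod 199).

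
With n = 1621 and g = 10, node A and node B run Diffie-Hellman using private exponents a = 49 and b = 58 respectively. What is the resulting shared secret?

1260

Node A sends A = g^a mod n = 10^49 mod 1621.
10^1 ≡ 10 (mod 1621)
10^2 = (10^1)^2 ≡ 10^2 = 100 ≡ 100 (mod 1621)
10^4 = (10^2)^2 ≡ 100^2 = 10000 ≡ 274 (mod 1621)
10^8 = (10^4)^2 ≡ 274^2 = 75076 ≡ 510 (mod 1621)
10^16 = (10^8)^2 ≡ 510^2 = 260100 ≡ 740 (mod 1621)
10^32 = (10^16)^2 ≡ 740^2 = 547600 ≡ 1323 (mod 1621)
10^49 = 10^32 · 10^16 · 10^1 ≡ 1323 · 740 · 10 ≡ 981 (mod 1621).
So A = 981. Node B then computes K = A^b mod n = 981^58 mod 1621.
981^1 ≡ 981 (mod 1621)
981^2 = (981^1)^2 ≡ 981^2 = 962361 ≡ 1108 (mod 1621)
981^4 = (981^2)^2 ≡ 1108^2 = 1227664 ≡ 567 (mod 1621)
981^8 = (981^4)^2 ≡ 567^2 = 321489 ≡ 531 (mod 1621)
981^16 = (981^8)^2 ≡ 531^2 = 281961 ≡ 1528 (mod 1621)
981^32 = (981^16)^2 ≡ 1528^2 = 2334784 ≡ 544 (mod 1621)
981^58 = 981^32 · 981^16 · 981^8 · 981^2 ≡ 544 · 1528 · 531 · 1108 ≡ 1260 (mod 1621).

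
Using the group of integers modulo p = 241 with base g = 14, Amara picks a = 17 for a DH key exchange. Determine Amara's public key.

Public value = 14^17 mod 241.
14^1 ≡ 14 (mod 241)
14^2 = (14^1)^2 ≡ 14^2 = 196 ≡ 196 (mod 241)
14^4 = (14^2)^2 ≡ 196^2 = 38416 ≡ 97 (mod 241)
14^8 = (14^4)^2 ≡ 97^2 = 9409 ≡ 10 (mod 241)
14^16 = (14^8)^2 ≡ 10^2 = 100 ≡ 100 (mod 241)
14^17 = 14^16 · 14^1 ≡ 100 · 14 ≡ 195 (mod 241).

195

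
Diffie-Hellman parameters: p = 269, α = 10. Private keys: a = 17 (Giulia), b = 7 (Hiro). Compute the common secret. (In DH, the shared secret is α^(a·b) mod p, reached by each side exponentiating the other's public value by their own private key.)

102

Hiro sends B = α^b mod p = 10^7 mod 269.
10^1 ≡ 10 (mod 269)
10^2 = (10^1)^2 ≡ 10^2 = 100 ≡ 100 (mod 269)
10^4 = (10^2)^2 ≡ 100^2 = 10000 ≡ 47 (mod 269)
10^7 = 10^4 · 10^2 · 10^1 ≡ 47 · 100 · 10 ≡ 194 (mod 269).
So B = 194. Giulia then computes K = B^a mod p = 194^17 mod 269.
194^1 ≡ 194 (mod 269)
194^2 = (194^1)^2 ≡ 194^2 = 37636 ≡ 245 (mod 269)
194^4 = (194^2)^2 ≡ 245^2 = 60025 ≡ 38 (mod 269)
194^8 = (194^4)^2 ≡ 38^2 = 1444 ≡ 99 (mod 269)
194^16 = (194^8)^2 ≡ 99^2 = 9801 ≡ 117 (mod 269)
194^17 = 194^16 · 194^1 ≡ 117 · 194 ≡ 102 (mod 269).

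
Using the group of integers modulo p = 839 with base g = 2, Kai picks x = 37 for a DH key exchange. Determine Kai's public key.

Public value = 2^37 mod 839.
2^1 ≡ 2 (mod 839)
2^2 = (2^1)^2 ≡ 2^2 = 4 ≡ 4 (mod 839)
2^4 = (2^2)^2 ≡ 4^2 = 16 ≡ 16 (mod 839)
2^8 = (2^4)^2 ≡ 16^2 = 256 ≡ 256 (mod 839)
2^16 = (2^8)^2 ≡ 256^2 = 65536 ≡ 94 (mod 839)
2^32 = (2^16)^2 ≡ 94^2 = 8836 ≡ 446 (mod 839)
2^37 = 2^32 · 2^4 · 2^1 ≡ 446 · 16 · 2 ≡ 9 (mod 839).

9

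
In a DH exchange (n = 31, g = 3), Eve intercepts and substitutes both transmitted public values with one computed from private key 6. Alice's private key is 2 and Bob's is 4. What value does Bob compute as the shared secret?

Bob receives Eve's public value M = 3^6 mod 31 instead of the honest one.
3^1 ≡ 3 (mod 31)
3^2 = (3^1)^2 ≡ 3^2 = 9 ≡ 9 (mod 31)
3^4 = (3^2)^2 ≡ 9^2 = 81 ≡ 19 (mod 31)
3^6 = 3^4 · 3^2 ≡ 19 · 9 ≡ 16 (mod 31).
So M = 16. Bob computes K = M^4 mod 31.
16^1 ≡ 16 (mod 31)
16^2 = (16^1)^2 ≡ 16^2 = 256 ≡ 8 (mod 31)
16^4 = (16^2)^2 ≡ 8^2 = 64 ≡ 2 (mod 31)

2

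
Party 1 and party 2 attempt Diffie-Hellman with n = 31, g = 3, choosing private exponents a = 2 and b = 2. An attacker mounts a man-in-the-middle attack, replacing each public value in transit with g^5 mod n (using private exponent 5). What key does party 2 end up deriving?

25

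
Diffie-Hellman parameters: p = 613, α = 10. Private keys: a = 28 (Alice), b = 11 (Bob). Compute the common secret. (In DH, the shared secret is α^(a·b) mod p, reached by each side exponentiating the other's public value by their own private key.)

Alice sends A = α^a mod p = 10^28 mod 613.
10^1 ≡ 10 (mod 613)
10^2 = (10^1)^2 ≡ 10^2 = 100 ≡ 100 (mod 613)
10^4 = (10^2)^2 ≡ 100^2 = 10000 ≡ 192 (mod 613)
10^8 = (10^4)^2 ≡ 192^2 = 36864 ≡ 84 (mod 613)
10^16 = (10^8)^2 ≡ 84^2 = 7056 ≡ 313 (mod 613)
10^28 = 10^16 · 10^8 · 10^4 ≡ 313 · 84 · 192 ≡ 9 (mod 613).
So A = 9. Bob then computes K = A^b mod p = 9^11 mod 613.
9^1 ≡ 9 (mod 613)
9^2 = (9^1)^2 ≡ 9^2 = 81 ≡ 81 (mod 613)
9^4 = (9^2)^2 ≡ 81^2 = 6561 ≡ 431 (mod 613)
9^8 = (9^4)^2 ≡ 431^2 = 185761 ≡ 22 (mod 613)
9^11 = 9^8 · 9^2 · 9^1 ≡ 22 · 81 · 9 ≡ 100 (mod 613).

100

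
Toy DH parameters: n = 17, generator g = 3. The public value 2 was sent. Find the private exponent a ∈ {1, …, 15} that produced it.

14

Try successive powers of 3 modulo 17:
3^1 ≡ 3
3^2 ≡ 9
3^3 ≡ 10
3^4 ≡ 13
3^5 ≡ 5
3^6 ≡ 15
3^7 ≡ 11
3^8 ≡ 16
3^9 ≡ 14
3^10 ≡ 8
3^11 ≡ 7
3^12 ≡ 4
3^13 ≡ 12
3^14 ≡ 2
Found: a = 14.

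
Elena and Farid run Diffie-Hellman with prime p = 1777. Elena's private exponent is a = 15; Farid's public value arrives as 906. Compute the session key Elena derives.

650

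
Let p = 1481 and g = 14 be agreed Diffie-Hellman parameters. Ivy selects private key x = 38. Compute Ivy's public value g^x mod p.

Public value = 14^38 mod 1481.
14^1 ≡ 14 (mod 1481)
14^2 = (14^1)^2 ≡ 14^2 = 196 ≡ 196 (mod 1481)
14^4 = (14^2)^2 ≡ 196^2 = 38416 ≡ 1391 (mod 1481)
14^8 = (14^4)^2 ≡ 1391^2 = 1934881 ≡ 695 (mod 1481)
14^16 = (14^8)^2 ≡ 695^2 = 483025 ≡ 219 (mod 1481)
14^32 = (14^16)^2 ≡ 219^2 = 47961 ≡ 569 (mod 1481)
14^38 = 14^32 · 14^4 · 14^2 ≡ 569 · 1391 · 196 ≡ 1058 (mod 1481).

1058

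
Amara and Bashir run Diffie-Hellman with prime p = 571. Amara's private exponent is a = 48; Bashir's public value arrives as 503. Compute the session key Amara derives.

149

Shared key K = 503^48 mod 571.
503^1 ≡ 503 (mod 571)
503^2 = (503^1)^2 ≡ 503^2 = 253009 ≡ 56 (mod 571)
503^4 = (503^2)^2 ≡ 56^2 = 3136 ≡ 281 (mod 571)
503^8 = (503^4)^2 ≡ 281^2 = 78961 ≡ 163 (mod 571)
503^16 = (503^8)^2 ≡ 163^2 = 26569 ≡ 303 (mod 571)
503^32 = (503^16)^2 ≡ 303^2 = 91809 ≡ 449 (mod 571)
503^48 = 503^32 · 503^16 ≡ 449 · 303 ≡ 149 (mod 571).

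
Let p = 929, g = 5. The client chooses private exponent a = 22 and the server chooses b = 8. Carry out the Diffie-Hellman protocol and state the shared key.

The server sends B = g^b mod p = 5^8 mod 929.
5^1 ≡ 5 (mod 929)
5^2 = (5^1)^2 ≡ 5^2 = 25 ≡ 25 (mod 929)
5^4 = (5^2)^2 ≡ 25^2 = 625 ≡ 625 (mod 929)
5^8 = (5^4)^2 ≡ 625^2 = 390625 ≡ 445 (mod 929)
So B = 445. The client then computes K = B^a mod p = 445^22 mod 929.
445^1 ≡ 445 (mod 929)
445^2 = (445^1)^2 ≡ 445^2 = 198025 ≡ 148 (mod 929)
445^4 = (445^2)^2 ≡ 148^2 = 21904 ≡ 537 (mod 929)
445^8 = (445^4)^2 ≡ 537^2 = 288369 ≡ 379 (mod 929)
445^16 = (445^8)^2 ≡ 379^2 = 143641 ≡ 575 (mod 929)
445^22 = 445^16 · 445^4 · 445^2 ≡ 575 · 537 · 148 ≡ 261 (mod 929).

261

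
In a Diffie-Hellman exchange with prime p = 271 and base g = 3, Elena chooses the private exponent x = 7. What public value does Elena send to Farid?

Public value = 3^7 (mod 271).
3^1 ≡ 3 (mod 271)
3^2 = (3^1)^2 ≡ 3^2 = 9 ≡ 9 (mod 271)
3^4 = (3^2)^2 ≡ 9^2 = 81 ≡ 81 (mod 271)
3^7 = 3^4 · 3^2 · 3^1 ≡ 81 · 9 · 3 ≡ 19 (mod 271).

19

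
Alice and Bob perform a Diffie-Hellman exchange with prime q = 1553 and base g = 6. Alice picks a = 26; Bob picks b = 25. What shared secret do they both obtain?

1152

Bob sends B = g^b mod q = 6^25 mod 1553.
6^1 ≡ 6 (mod 1553)
6^2 = (6^1)^2 ≡ 6^2 = 36 ≡ 36 (mod 1553)
6^4 = (6^2)^2 ≡ 36^2 = 1296 ≡ 1296 (mod 1553)
6^8 = (6^4)^2 ≡ 1296^2 = 1679616 ≡ 823 (mod 1553)
6^16 = (6^8)^2 ≡ 823^2 = 677329 ≡ 221 (mod 1553)
6^25 = 6^16 · 6^8 · 6^1 ≡ 221 · 823 · 6 ≡ 1092 (mod 1553).
So B = 1092. Alice then computes K = B^a mod q = 1092^26 mod 1553.
1092^1 ≡ 1092 (mod 1553)
1092^2 = (1092^1)^2 ≡ 1092^2 = 1192464 ≡ 1313 (mod 1553)
1092^4 = (1092^2)^2 ≡ 1313^2 = 1723969 ≡ 139 (mod 1553)
1092^8 = (1092^4)^2 ≡ 139^2 = 19321 ≡ 685 (mod 1553)
1092^16 = (1092^8)^2 ≡ 685^2 = 469225 ≡ 219 (mod 1553)
1092^26 = 1092^16 · 1092^8 · 1092^2 ≡ 219 · 685 · 1313 ≡ 1152 (mod 1553).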